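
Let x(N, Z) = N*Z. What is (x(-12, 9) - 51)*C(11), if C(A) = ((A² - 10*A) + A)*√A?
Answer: -3498*√11 ≈ -11602.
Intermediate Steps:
C(A) = √A*(A² - 9*A) (C(A) = (A² - 9*A)*√A = √A*(A² - 9*A))
(x(-12, 9) - 51)*C(11) = (-12*9 - 51)*(11^(3/2)*(-9 + 11)) = (-108 - 51)*((11*√11)*2) = -3498*√11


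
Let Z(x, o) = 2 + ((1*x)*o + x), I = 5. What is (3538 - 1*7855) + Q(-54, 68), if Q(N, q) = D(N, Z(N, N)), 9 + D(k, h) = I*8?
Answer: -4286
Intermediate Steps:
Z(x, o) = 2 + x + o*x (Z(x, o) = 2 + (x*o + x) = 2 + (o*x + x) = 2 + (x + o*x) = 2 + x + o*x)
D(k, h) = 31 (D(k, h) = -9 + 5*8 = -9 + 40 = 31)
Q(N, q) = 31
(3538 - 1*7855) + Q(-54, 68) = (3538 - 1*7855) + 31 = (3538 - 7855) + 31 = -4317 + 31 = -4286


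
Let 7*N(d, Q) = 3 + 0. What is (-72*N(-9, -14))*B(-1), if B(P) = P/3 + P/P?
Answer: -144/7 ≈ -20.571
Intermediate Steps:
N(d, Q) = 3/7 (N(d, Q) = (3 + 0)/7 = (⅐)*3 = 3/7)
B(P) = 1 + P/3 (B(P) = P*(⅓) + 1 = P/3 + 1 = 1 + P/3)
(-72*N(-9, -14))*B(-1) = (-72*3/7)*(1 + (⅓)*(-1)) = -216*(1 - ⅓)/7 = -216/7*⅔ = -144/7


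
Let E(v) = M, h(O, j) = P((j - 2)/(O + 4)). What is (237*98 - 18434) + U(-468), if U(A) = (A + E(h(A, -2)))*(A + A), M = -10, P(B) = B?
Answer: 452200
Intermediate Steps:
h(O, j) = (-2 + j)/(4 + O) (h(O, j) = (j - 2)/(O + 4) = (-2 + j)/(4 + O))
E(v) = -10
U(A) = 2*A*(-10 + A) (U(A) = (A - 10)*(A + A) = (-10 + A)*(2*A) = 2*A*(-10 + A))
(237*98 - 18434) + U(-468) = (237*98 - 18434) + 2*(-468)*(-10 - 468) = (23226 - 18434) + 2*(-468)*(-478) = 4792 + 447408 = 452200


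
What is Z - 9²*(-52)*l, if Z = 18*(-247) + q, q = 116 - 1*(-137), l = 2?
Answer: 4231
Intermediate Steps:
q = 253 (q = 116 + 137 = 253)
Z = -4193 (Z = 18*(-247) + 253 = -4446 + 253 = -4193)
Z - 9²*(-52)*l = -4193 - 9²*(-52)*2 = -4193 - 81*(-52)*2 = -4193 - (-4212)*2 = -4193 - 1*(-8424) = -4193 + 8424 = 4231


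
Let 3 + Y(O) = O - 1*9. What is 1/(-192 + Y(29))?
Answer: -1/175 ≈ -0.0057143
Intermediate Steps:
Y(O) = -12 + O (Y(O) = -3 + (O - 1*9) = -3 + (O - 9) = -3 + (-9 + O) = -12 + O)
1/(-192 + Y(29)) = 1/(-192 + (-12 + 29)) = 1/(-192 + 17) = 1/(-175) = -1/175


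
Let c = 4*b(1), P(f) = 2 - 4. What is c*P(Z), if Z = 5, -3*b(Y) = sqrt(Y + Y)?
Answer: 8*sqrt(2)/3 ≈ 3.7712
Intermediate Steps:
b(Y) = -sqrt(2)*sqrt(Y)/3 (b(Y) = -sqrt(Y + Y)/3 = -sqrt(2)*sqrt(Y)/3)
P(f) = -2
c = -4*sqrt(2)/3 (c = 4*(-sqrt(2)*sqrt(1)/3) = 4*(-1/3*sqrt(2)*1) = 4*(-sqrt(2)/3) = -4*sqrt(2)/3 ≈ -1.8856)
c*P(Z) = -4*sqrt(2)/3*(-2) = 8*sqrt(2)/3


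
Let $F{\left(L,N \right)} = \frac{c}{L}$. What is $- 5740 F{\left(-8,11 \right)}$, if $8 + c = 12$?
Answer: $2870$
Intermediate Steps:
$c = 4$ ($c = -8 + 12 = 4$)
$F{\left(L,N \right)} = \frac{4}{L}$
$- 5740 F{\left(-8,11 \right)} = - 5740 \frac{4}{-8} = - 5740 \cdot 4 \left(- \frac{1}{8}\right) = \left(-5740\right) \left(- \frac{1}{2}\right) = 2870$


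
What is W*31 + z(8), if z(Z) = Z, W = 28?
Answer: 876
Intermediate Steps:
W*31 + z(8) = 28*31 + 8 = 868 + 8 = 876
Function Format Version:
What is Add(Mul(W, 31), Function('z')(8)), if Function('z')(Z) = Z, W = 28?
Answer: 876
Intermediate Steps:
Add(Mul(W, 31), Function('z')(8)) = Add(Mul(28, 31), 8) = Add(868, 8) = 876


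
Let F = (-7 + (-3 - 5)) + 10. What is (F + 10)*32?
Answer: 160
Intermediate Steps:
F = -5 (F = (-7 - 8) + 10 = -15 + 10 = -5)
(F + 10)*32 = (-5 + 10)*32 = 5*32 = 160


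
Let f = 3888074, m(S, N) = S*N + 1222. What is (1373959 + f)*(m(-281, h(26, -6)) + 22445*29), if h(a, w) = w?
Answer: 3440385581829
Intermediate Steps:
m(S, N) = 1222 + N*S (m(S, N) = N*S + 1222 = 1222 + N*S)
(1373959 + f)*(m(-281, h(26, -6)) + 22445*29) = (1373959 + 3888074)*((1222 - 6*(-281)) + 22445*29) = 5262033*((1222 + 1686) + 650905) = 5262033*(2908 + 650905) = 5262033*653813 = 3440385581829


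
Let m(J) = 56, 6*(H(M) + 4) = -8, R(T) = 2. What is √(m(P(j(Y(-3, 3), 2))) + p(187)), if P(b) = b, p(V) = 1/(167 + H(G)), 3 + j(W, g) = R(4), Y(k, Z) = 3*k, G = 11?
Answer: √13174055/485 ≈ 7.4837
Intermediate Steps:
j(W, g) = -1 (j(W, g) = -3 + 2 = -1)
H(M) = -16/3 (H(M) = -4 + (⅙)*(-8) = -4 - 4/3 = -16/3)
p(V) = 3/485 (p(V) = 1/(167 - 16/3) = 1/(485/3) = 3/485)
√(m(P(j(Y(-3, 3), 2))) + p(187)) = √(56 + 3/485) = √(27163/485) = √13174055/485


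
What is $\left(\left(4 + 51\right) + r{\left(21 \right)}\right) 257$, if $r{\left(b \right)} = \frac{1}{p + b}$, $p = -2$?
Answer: $\frac{268822}{19} \approx 14149.0$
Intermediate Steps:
$r{\left(b \right)} = \frac{1}{-2 + b}$
$\left(\left(4 + 51\right) + r{\left(21 \right)}\right) 257 = \left(\left(4 + 51\right) + \frac{1}{-2 + 21}\right) 257 = \left(55 + \frac{1}{19}\right) 257 = \frac{1046}{19} \cdot 257 = \frac{268822}{19}$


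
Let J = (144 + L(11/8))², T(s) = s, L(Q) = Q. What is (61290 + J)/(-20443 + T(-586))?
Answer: -5275129/1345856 ≈ -3.9195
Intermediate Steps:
J = 1352569/64 (J = (144 + 11/8)² = (1163/8)² = 1352569/64 ≈ 21134.)
(61290 + J)/(-20443 + T(-586)) = (61290 + 1352569/64)/(-20443 - 586) = (5275129/64)/(-21029) = (5275129/64)*(-1/21029) = -5275129/1345856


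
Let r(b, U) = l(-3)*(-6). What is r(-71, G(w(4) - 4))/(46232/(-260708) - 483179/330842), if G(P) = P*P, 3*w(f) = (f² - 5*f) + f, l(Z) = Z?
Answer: -388139202612/35316029519 ≈ -10.990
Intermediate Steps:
w(f) = -4*f/3 + f²/3 (w(f) = ((f² - 5*f) + f)/3 = (f² - 4*f)/3 = -4*f/3 + f²/3)
G(P) = P²
r(b, U) = 18 (r(b, U) = -3*(-6) = 18)
r(-71, G(w(4) - 4))/(46232/(-260708) - 483179/330842) = 18/(46232/(-260708) - 483179/330842) = 18/(46232*(-1/260708) - 483179*1/330842) = 18/(-11558/65177 - 483179/330842) = 18/(-35316029519/21563289034) = 18*(-21563289034/35316029519) = -388139202612/35316029519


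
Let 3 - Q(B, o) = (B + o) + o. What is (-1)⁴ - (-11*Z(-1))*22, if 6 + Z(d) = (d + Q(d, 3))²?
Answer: 727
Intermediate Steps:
Q(B, o) = 3 - B - 2*o (Q(B, o) = 3 - ((B + o) + o) = 3 - (B + 2*o) = 3 + (-B - 2*o) = 3 - B - 2*o)
Z(d) = 3 (Z(d) = -6 + (d + (3 - d - 2*3))² = -6 + (d + (3 - d - 6))² = -6 + (d + (-3 - d))² = -6 + (-3)² = -6 + 9 = 3)
(-1)⁴ - (-11*Z(-1))*22 = (-1)⁴ - (-11*3)*22 = 1 - (-33)*22 = 1 - 1*(-726) = 1 + 726 = 727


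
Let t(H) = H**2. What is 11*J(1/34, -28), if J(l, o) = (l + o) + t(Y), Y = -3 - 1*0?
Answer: -7095/34 ≈ -208.68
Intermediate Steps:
Y = -3 (Y = -3 + 0 = -3)
J(l, o) = 9 + l + o (J(l, o) = (l + o) + (-3)**2 = (l + o) + 9 = 9 + l + o)
11*J(1/34, -28) = 11*(9 + 1/34 - 28) = 11*(-645/34) = -7095/34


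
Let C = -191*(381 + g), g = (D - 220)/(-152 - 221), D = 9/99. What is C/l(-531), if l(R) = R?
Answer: 299041442/2178693 ≈ 137.26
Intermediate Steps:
D = 1/11 (D = 9*(1/99) = 1/11 ≈ 0.090909)
g = 2419/4103 (g = (1/11 - 220)/(-152 - 221) = -2419/11/(-373) = -2419/11*(-1/373) = 2419/4103 ≈ 0.58957)
C = -299041442/4103 (C = -191*(381 + 2419/4103) = -191*1565662/4103 = -299041442/4103 ≈ -72884.)
C/l(-531) = -299041442/4103/(-531) = -299041442/4103*(-1/531) = 299041442/2178693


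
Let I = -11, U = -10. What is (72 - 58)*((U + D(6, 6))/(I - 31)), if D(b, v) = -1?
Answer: 11/3 ≈ 3.6667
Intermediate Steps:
(72 - 58)*((U + D(6, 6))/(I - 31)) = (72 - 58)*((-10 - 1)/(-11 - 31)) = 14*(-11/(-42)) = 14*(-11*(-1/42)) = 14*(11/42) = 11/3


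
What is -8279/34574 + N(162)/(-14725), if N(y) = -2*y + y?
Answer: -116307287/509102150 ≈ -0.22846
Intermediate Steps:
N(y) = -y
-8279/34574 + N(162)/(-14725) = -8279/34574 - 1*162/(-14725) = -8279*1/34574 - 162*(-1/14725) = -8279/34574 + 162/14725 = -116307287/509102150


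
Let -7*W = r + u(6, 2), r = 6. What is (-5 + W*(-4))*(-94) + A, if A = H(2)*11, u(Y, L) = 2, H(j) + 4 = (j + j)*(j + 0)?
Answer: 590/7 ≈ 84.286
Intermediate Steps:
H(j) = -4 + 2*j**2 (H(j) = -4 + (j + j)*(j + 0) = -4 + (2*j)*j = -4 + 2*j**2)
A = 44 (A = (-4 + 2*2**2)*11 = (-4 + 2*4)*11 = (-4 + 8)*11 = 4*11 = 44)
W = -8/7 (W = -(6 + 2)/7 = -1/7*8 = -8/7 ≈ -1.1429)
(-5 + W*(-4))*(-94) + A = (-5 - 8/7*(-4))*(-94) + 44 = (-5 + 32/7)*(-94) + 44 = -3/7*(-94) + 44 = 282/7 + 44 = 590/7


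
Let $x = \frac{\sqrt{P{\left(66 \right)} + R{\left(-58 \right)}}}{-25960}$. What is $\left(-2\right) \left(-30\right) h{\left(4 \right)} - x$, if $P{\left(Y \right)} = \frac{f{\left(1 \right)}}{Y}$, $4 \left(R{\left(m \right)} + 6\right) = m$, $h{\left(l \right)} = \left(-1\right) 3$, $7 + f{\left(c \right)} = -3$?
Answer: $-180 + \frac{i \sqrt{89958}}{1713360} \approx -180.0 + 0.00017505 i$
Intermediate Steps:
$f{\left(c \right)} = -10$ ($f{\left(c \right)} = -7 - 3 = -10$)
$h{\left(l \right)} = -3$
$R{\left(m \right)} = -6 + \frac{m}{4}$
$P{\left(Y \right)} = - \frac{10}{Y}$
$x = - \frac{i \sqrt{89958}}{1713360}$ ($x = \frac{\sqrt{- \frac{10}{66} + \left(-6 + \frac{1}{4} \left(-58\right)\right)}}{-25960} = \sqrt{\left(-10\right) \frac{1}{66} - \frac{41}{2}} \left(- \frac{1}{25960}\right) = \sqrt{- \frac{5}{33} - \frac{41}{2}} \left(- \frac{1}{25960}\right) = \sqrt{- \frac{1363}{66}} \left(- \frac{1}{25960}\right) = \frac{i \sqrt{89958}}{66} \left(- \frac{1}{25960}\right) = - \frac{i \sqrt{89958}}{1713360} \approx - 0.00017505 i$)
$\left(-2\right) \left(-30\right) h{\left(4 \right)} - x = \left(-2\right) \left(-30\right) \left(-3\right) - - \frac{i \sqrt{89958}}{1713360} = 60 \left(-3\right) + \frac{i \sqrt{89958}}{1713360} = -180 + \frac{i \sqrt{89958}}{1713360}$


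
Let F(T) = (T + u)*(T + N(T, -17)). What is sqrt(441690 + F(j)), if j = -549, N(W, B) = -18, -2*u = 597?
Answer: sqrt(3688890)/2 ≈ 960.32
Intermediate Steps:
u = -597/2 (u = -1/2*597 = -597/2 ≈ -298.50)
F(T) = (-18 + T)*(-597/2 + T) (F(T) = (T - 597/2)*(T - 18) = (-597/2 + T)*(-18 + T) = (-18 + T)*(-597/2 + T))
sqrt(441690 + F(j)) = sqrt(441690 + (5373 + (-549)**2 - 633/2*(-549))) = sqrt(441690 + (5373 + 301401 + 347517/2)) = sqrt(441690 + 961065/2) = sqrt(1844445/2) = sqrt(3688890)/2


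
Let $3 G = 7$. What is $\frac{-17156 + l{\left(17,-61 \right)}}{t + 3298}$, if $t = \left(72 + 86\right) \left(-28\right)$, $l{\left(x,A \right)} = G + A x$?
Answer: $\frac{27286}{1689} \approx 16.155$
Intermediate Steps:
$G = \frac{7}{3}$ ($G = \frac{1}{3} \cdot 7 = \frac{7}{3} \approx 2.3333$)
$l{\left(x,A \right)} = \frac{7}{3} + A x$
$t = -4424$ ($t = 158 \left(-28\right) = -4424$)
$\frac{-17156 + l{\left(17,-61 \right)}}{t + 3298} = \frac{-17156 + \left(\frac{7}{3} - 1037\right)}{-4424 + 3298} = \frac{-17156 + \left(\frac{7}{3} - 1037\right)}{-1126} = \left(-17156 - \frac{3104}{3}\right) \left(- \frac{1}{1126}\right) = \left(- \frac{54572}{3}\right) \left(- \frac{1}{1126}\right) = \frac{27286}{1689}$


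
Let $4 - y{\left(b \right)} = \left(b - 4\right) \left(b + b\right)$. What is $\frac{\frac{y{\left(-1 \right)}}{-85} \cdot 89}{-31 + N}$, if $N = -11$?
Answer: $- \frac{89}{595} \approx -0.14958$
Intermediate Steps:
$y{\left(b \right)} = 4 - 2 b \left(-4 + b\right)$ ($y{\left(b \right)} = 4 - \left(b - 4\right) \left(b + b\right) = 4 - \left(-4 + b\right) 2 b = 4 - 2 b \left(-4 + b\right)$)
$\frac{\frac{y{\left(-1 \right)}}{-85} \cdot 89}{-31 + N} = \frac{\frac{4 - 2 \left(-1\right)^{2} + 8 \left(-1\right)}{-85} \cdot 89}{-31 - 11} = \frac{\left(4 - 2 - 8\right) \left(- \frac{1}{85}\right) 89}{-42} = \left(4 - 2 - 8\right) \left(- \frac{1}{85}\right) 89 \left(- \frac{1}{42}\right) = \left(-6\right) \left(- \frac{1}{85}\right) 89 \left(- \frac{1}{42}\right) = \frac{6}{85} \cdot 89 \left(- \frac{1}{42}\right) = \frac{534}{85} \left(- \frac{1}{42}\right) = - \frac{89}{595}$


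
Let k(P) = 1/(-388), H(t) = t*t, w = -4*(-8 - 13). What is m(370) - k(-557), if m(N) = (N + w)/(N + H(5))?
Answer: 176547/153260 ≈ 1.1519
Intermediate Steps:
w = 84 (w = -4*(-21) = 84)
H(t) = t²
m(N) = (84 + N)/(25 + N) (m(N) = (N + 84)/(N + 5²) = (84 + N)/(N + 25) = (84 + N)/(25 + N))
k(P) = -1/388
m(370) - k(-557) = (84 + 370)/(25 + 370) - 1*(-1/388) = 454/395 + 1/388 = 176547/153260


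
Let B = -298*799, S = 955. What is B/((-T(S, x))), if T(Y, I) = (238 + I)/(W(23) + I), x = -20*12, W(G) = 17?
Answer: 26548373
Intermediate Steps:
x = -240
T(Y, I) = (238 + I)/(17 + I)
B = -238102
B/((-T(S, x))) = -238102*(-(17 - 240)/(238 - 240)) = -238102/((-(-2)/(-223))) = -238102/((-(-1)*(-2)/223)) = -238102/((-1*2/223)) = -238102/(-2/223) = -238102*(-223/2) = 26548373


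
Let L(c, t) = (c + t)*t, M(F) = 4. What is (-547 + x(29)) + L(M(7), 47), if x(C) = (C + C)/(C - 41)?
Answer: 11071/6 ≈ 1845.2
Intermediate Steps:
x(C) = 2*C/(-41 + C) (x(C) = (2*C)/(-41 + C) = 2*C/(-41 + C))
L(c, t) = t*(c + t)
(-547 + x(29)) + L(M(7), 47) = (-547 + 2*29/(-41 + 29)) + 47*(4 + 47) = (-547 + 2*29/(-12)) + 47*51 = (-547 + 2*29*(-1/12)) + 2397 = (-547 - 29/6) + 2397 = -3311/6 + 2397 = 11071/6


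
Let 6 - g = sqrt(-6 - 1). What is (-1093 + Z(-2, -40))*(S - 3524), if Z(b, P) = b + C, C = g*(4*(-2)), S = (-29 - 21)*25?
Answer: 5456682 - 38192*I*sqrt(7) ≈ 5.4567e+6 - 1.0105e+5*I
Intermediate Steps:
S = -1250 (S = -50*25 = -1250)
g = 6 - I*sqrt(7) (g = 6 - sqrt(-6 - 1) = 6 - sqrt(-7) = 6 - I*sqrt(7) ≈ 6.0 - 2.6458*I)
C = -48 + 8*I*sqrt(7) (C = (6 - I*sqrt(7))*(4*(-2)) = (6 - I*sqrt(7))*(-8) = -48 + 8*I*sqrt(7) ≈ -48.0 + 21.166*I)
Z(b, P) = -48 + b + 8*I*sqrt(7) (Z(b, P) = b + (-48 + 8*I*sqrt(7)) = -48 + b + 8*I*sqrt(7))
(-1093 + Z(-2, -40))*(S - 3524) = (-1093 + (-48 - 2 + 8*I*sqrt(7)))*(-1250 - 3524) = (-1093 + (-50 + 8*I*sqrt(7)))*(-4774) = (-1143 + 8*I*sqrt(7))*(-4774) = 5456682 - 38192*I*sqrt(7)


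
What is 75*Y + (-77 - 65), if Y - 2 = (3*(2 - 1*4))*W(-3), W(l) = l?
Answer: 1358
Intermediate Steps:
Y = 20 (Y = 2 + (3*(2 - 1*4))*(-3) = 2 + (3*(2 - 4))*(-3) = 2 + (3*(-2))*(-3) = 2 - 6*(-3) = 2 + 18 = 20)
75*Y + (-77 - 65) = 75*20 + (-77 - 65) = 1500 - 142 = 1358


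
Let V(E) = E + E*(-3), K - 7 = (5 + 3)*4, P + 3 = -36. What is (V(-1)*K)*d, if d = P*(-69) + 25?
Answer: 211848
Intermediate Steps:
P = -39 (P = -3 - 36 = -39)
K = 39 (K = 7 + (5 + 3)*4 = 7 + 8*4 = 7 + 32 = 39)
V(E) = -2*E (V(E) = E - 3*E = -2*E)
d = 2716 (d = -39*(-69) + 25 = 2691 + 25 = 2716)
(V(-1)*K)*d = (-2*(-1)*39)*2716 = (2*39)*2716 = 78*2716 = 211848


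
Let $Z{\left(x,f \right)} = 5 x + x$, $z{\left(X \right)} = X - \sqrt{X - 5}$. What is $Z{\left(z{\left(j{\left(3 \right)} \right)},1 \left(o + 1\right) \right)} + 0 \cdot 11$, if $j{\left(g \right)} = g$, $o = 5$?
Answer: $18 - 6 i \sqrt{2} \approx 18.0 - 8.4853 i$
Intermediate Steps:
$z{\left(X \right)} = X - \sqrt{-5 + X}$
$Z{\left(x,f \right)} = 6 x$
$Z{\left(z{\left(j{\left(3 \right)} \right)},1 \left(o + 1\right) \right)} + 0 \cdot 11 = 6 \left(3 - \sqrt{-5 + 3}\right) + 0 \cdot 11 = 6 \left(3 - \sqrt{-2}\right) + 0 = 6 \left(3 - i \sqrt{2}\right) + 0 = \left(18 - 6 i \sqrt{2}\right) + 0 = 18 - 6 i \sqrt{2}$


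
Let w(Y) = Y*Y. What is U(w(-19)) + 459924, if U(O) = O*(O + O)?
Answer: 720566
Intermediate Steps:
w(Y) = Y**2
U(O) = 2*O**2 (U(O) = O*(2*O) = 2*O**2)
U(w(-19)) + 459924 = 2*((-19)**2)**2 + 459924 = 2*361**2 + 459924 = 2*130321 + 459924 = 260642 + 459924 = 720566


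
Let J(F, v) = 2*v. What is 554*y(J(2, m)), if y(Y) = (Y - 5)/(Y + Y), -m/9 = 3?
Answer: 16343/54 ≈ 302.65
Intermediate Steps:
m = -27 (m = -9*3 = -27)
y(Y) = (-5 + Y)/(2*Y) (y(Y) = (-5 + Y)/((2*Y)) = (-5 + Y)*(1/(2*Y)) = (-5 + Y)/(2*Y))
554*y(J(2, m)) = 554*((-5 + 2*(-27))/(2*((2*(-27))))) = 554*((½)*(-5 - 54)/(-54)) = 554*((½)*(-1/54)*(-59)) = 554*(59/108) = 16343/54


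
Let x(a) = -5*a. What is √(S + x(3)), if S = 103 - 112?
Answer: 2*I*√6 ≈ 4.899*I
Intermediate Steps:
S = -9
√(S + x(3)) = √(-9 - 5*3) = √(-9 - 15) = √(-24) = 2*I*√6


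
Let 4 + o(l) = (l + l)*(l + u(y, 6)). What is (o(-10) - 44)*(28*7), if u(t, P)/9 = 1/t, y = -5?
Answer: 36848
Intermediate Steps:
u(t, P) = 9/t
o(l) = -4 + 2*l*(-9/5 + l) (o(l) = -4 + (l + l)*(l + 9/(-5)) = -4 + (2*l)*(l + 9*(-1/5)) = -4 + (2*l)*(l - 9/5) = -4 + (2*l)*(-9/5 + l) = -4 + 2*l*(-9/5 + l))
(o(-10) - 44)*(28*7) = ((-4 + 2*(-10)**2 - 18/5*(-10)) - 44)*(28*7) = ((-4 + 2*100 + 36) - 44)*196 = ((-4 + 200 + 36) - 44)*196 = (232 - 44)*196 = 188*196 = 36848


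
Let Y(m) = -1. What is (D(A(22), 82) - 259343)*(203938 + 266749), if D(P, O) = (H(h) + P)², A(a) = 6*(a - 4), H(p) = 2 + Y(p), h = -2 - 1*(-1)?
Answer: -116477146394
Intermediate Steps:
h = -1 (h = -2 + 1 = -1)
H(p) = 1 (H(p) = 2 - 1 = 1)
A(a) = -24 + 6*a (A(a) = 6*(-4 + a) = -24 + 6*a)
D(P, O) = (1 + P)²
(D(A(22), 82) - 259343)*(203938 + 266749) = ((1 + (-24 + 6*22))² - 259343)*(203938 + 266749) = ((1 + (-24 + 132))² - 259343)*470687 = ((1 + 108)² - 259343)*470687 = (109² - 259343)*470687 = (11881 - 259343)*470687 = -247462*470687 = -116477146394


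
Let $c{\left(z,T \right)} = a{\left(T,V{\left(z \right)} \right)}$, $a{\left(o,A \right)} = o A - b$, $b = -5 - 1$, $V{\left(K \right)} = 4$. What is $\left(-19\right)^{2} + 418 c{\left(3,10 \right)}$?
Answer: $19589$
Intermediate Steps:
$b = -6$
$a{\left(o,A \right)} = 6 + A o$ ($a{\left(o,A \right)} = o A - -6 = A o + 6 = 6 + A o$)
$c{\left(z,T \right)} = 6 + 4 T$
$\left(-19\right)^{2} + 418 c{\left(3,10 \right)} = \left(-19\right)^{2} + 418 \left(6 + 4 \cdot 10\right) = 361 + 418 \left(6 + 40\right) = 361 + 418 \cdot 46 = 361 + 19228 = 19589$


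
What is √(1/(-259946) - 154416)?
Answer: I*√10434186049257002/259946 ≈ 392.96*I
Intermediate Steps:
√(1/(-259946) - 154416) = √(-1/259946 - 154416) = √(-40139821537/259946) = I*√10434186049257002/259946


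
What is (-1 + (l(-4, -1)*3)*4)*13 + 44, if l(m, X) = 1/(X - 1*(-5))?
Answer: 70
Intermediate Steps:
l(m, X) = 1/(5 + X) (l(m, X) = 1/(X + 5) = 1/(5 + X))
(-1 + (l(-4, -1)*3)*4)*13 + 44 = (-1 + (3/(5 - 1))*4)*13 + 44 = (-1 + (3/4)*4)*13 + 44 = (-1 + ((¼)*3)*4)*13 + 44 = (-1 + (¾)*4)*13 + 44 = (-1 + 3)*13 + 44 = 2*13 + 44 = 26 + 44 = 70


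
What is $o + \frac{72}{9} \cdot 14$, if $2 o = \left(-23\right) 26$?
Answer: $-187$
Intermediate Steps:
$o = -299$ ($o = \frac{\left(-23\right) 26}{2} = \frac{1}{2} \left(-598\right) = -299$)
$o + \frac{72}{9} \cdot 14 = -299 + \frac{72}{9} \cdot 14 = -299 + 72 \cdot \frac{1}{9} \cdot 14 = -299 + 8 \cdot 14 = -299 + 112 = -187$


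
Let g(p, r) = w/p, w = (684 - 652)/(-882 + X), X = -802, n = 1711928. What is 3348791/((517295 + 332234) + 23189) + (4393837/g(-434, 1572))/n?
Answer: 175169357495166527/2988060760608 ≈ 58623.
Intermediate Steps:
w = -8/421 (w = (684 - 652)/(-882 - 802) = 32/(-1684) = 32*(-1/1684) = -8/421 ≈ -0.019002)
g(p, r) = -8/(421*p)
3348791/((517295 + 332234) + 23189) + (4393837/g(-434, 1572))/n = 3348791/((517295 + 332234) + 23189) + (4393837/((-8/421/(-434))))/1711928 = 3348791/(849529 + 23189) + (4393837/((-8/421*(-1/434))))*(1/1711928) = 3348791/872718 + (4393837/(4/91357))*(1/1711928) = 3348791*(1/872718) + (4393837*(91357/4))*(1/1711928) = 3348791/872718 + (401407766809/4)*(1/1711928) = 3348791/872718 + 401407766809/6847712 = 175169357495166527/2988060760608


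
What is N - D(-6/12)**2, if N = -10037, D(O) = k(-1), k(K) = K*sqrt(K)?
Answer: -10036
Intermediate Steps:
k(K) = K**(3/2)
D(O) = -I (D(O) = (-1)**(3/2) = -I)
N - D(-6/12)**2 = -10037 - (-I)**2 = -10037 - 1*(-1) = -10037 + 1 = -10036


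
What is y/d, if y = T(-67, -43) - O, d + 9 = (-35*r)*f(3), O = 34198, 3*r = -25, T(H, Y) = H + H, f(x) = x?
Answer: -17166/433 ≈ -39.644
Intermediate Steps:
T(H, Y) = 2*H
r = -25/3 (r = (⅓)*(-25) = -25/3 ≈ -8.3333)
d = 866 (d = -9 - 35*(-25/3)*3 = -9 + (875/3)*3 = -9 + 875 = 866)
y = -34332 (y = 2*(-67) - 1*34198 = -134 - 34198 = -34332)
y/d = -34332/866 = -34332*1/866 = -17166/433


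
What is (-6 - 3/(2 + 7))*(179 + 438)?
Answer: -11723/3 ≈ -3907.7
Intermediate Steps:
(-6 - 3/(2 + 7))*(179 + 438) = (-6 - 3/9)*617 = (-6 + (1/9)*(-3))*617 = (-6 - 1/3)*617 = -19/3*617 = -11723/3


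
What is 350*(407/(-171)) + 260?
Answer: -97990/171 ≈ -573.04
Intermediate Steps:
350*(407/(-171)) + 260 = 350*(407*(-1/171)) + 260 = 350*(-407/171) + 260 = -142450/171 + 260 = -97990/171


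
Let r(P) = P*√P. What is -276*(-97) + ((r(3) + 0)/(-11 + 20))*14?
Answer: 26772 + 14*√3/3 ≈ 26780.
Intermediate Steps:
r(P) = P^(3/2)
-276*(-97) + ((r(3) + 0)/(-11 + 20))*14 = -276*(-97) + ((3^(3/2) + 0)/(-11 + 20))*14 = 26772 + ((3*√3 + 0)/9)*14 = 26772 + ((3*√3)*(⅑))*14 = 26772 + (√3/3)*14 = 26772 + 14*√3/3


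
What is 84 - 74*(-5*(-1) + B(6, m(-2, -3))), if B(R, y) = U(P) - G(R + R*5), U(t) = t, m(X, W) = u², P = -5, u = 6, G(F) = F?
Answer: 2748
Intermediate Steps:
m(X, W) = 36 (m(X, W) = 6² = 36)
B(R, y) = -5 - 6*R (B(R, y) = -5 - (R + R*5) = -5 - (R + 5*R) = -5 - 6*R)
84 - 74*(-5*(-1) + B(6, m(-2, -3))) = 84 - 74*(-5*(-1) + (-5 - 6*6)) = 84 - 74*(5 + (-5 - 36)) = 84 - 74*(5 - 41) = 84 - 74*(-36) = 84 + 2664 = 2748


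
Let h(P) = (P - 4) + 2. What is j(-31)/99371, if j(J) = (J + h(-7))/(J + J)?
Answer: 20/3080501 ≈ 6.4925e-6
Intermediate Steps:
h(P) = -2 + P (h(P) = (-4 + P) + 2 = -2 + P)
j(J) = (-9 + J)/(2*J) (j(J) = (J + (-2 - 7))/(J + J) = (J - 9)/((2*J)) = (-9 + J)*(1/(2*J)) = (-9 + J)/(2*J))
j(-31)/99371 = ((1/2)*(-9 - 31)/(-31))/99371 = ((1/2)*(-1/31)*(-40))*(1/99371) = (20/31)*(1/99371) = 20/3080501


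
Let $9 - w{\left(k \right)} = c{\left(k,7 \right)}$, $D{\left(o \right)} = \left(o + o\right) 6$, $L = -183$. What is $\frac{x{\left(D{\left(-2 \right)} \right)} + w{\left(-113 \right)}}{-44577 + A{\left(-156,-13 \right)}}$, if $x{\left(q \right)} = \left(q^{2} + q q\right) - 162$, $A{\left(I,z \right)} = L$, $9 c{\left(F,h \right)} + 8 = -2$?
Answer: $- \frac{9001}{402840} \approx -0.022344$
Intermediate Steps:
$c{\left(F,h \right)} = - \frac{10}{9}$ ($c{\left(F,h \right)} = - \frac{8}{9} + \frac{1}{9} \left(-2\right) = - \frac{8}{9} - \frac{2}{9} = - \frac{10}{9}$)
$A{\left(I,z \right)} = -183$
$D{\left(o \right)} = 12 o$ ($D{\left(o \right)} = 2 o 6 = 12 o$)
$x{\left(q \right)} = -162 + 2 q^{2}$ ($x{\left(q \right)} = \left(q^{2} + q^{2}\right) - 162 = 2 q^{2} - 162 = -162 + 2 q^{2}$)
$w{\left(k \right)} = \frac{91}{9}$ ($w{\left(k \right)} = 9 - - \frac{10}{9} = 9 + \frac{10}{9} = \frac{91}{9}$)
$\frac{x{\left(D{\left(-2 \right)} \right)} + w{\left(-113 \right)}}{-44577 + A{\left(-156,-13 \right)}} = \frac{\left(-162 + 2 \left(12 \left(-2\right)\right)^{2}\right) + \frac{91}{9}}{-44577 - 183} = \frac{\left(-162 + 2 \left(-24\right)^{2}\right) + \frac{91}{9}}{-44760} = \left(\left(-162 + 2 \cdot 576\right) + \frac{91}{9}\right) \left(- \frac{1}{44760}\right) = \left(\left(-162 + 1152\right) + \frac{91}{9}\right) \left(- \frac{1}{44760}\right) = \left(990 + \frac{91}{9}\right) \left(- \frac{1}{44760}\right) = \frac{9001}{9} \left(- \frac{1}{44760}\right) = - \frac{9001}{402840}$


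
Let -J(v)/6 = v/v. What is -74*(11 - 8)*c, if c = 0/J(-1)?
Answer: 0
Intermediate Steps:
J(v) = -6 (J(v) = -6*v/v = -6*1 = -6)
c = 0 (c = 0/(-6) = 0*(-⅙) = 0)
-74*(11 - 8)*c = -74*(11 - 8)*0 = -222*0 = -74*0 = 0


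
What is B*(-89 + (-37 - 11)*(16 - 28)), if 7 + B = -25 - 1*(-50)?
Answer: 8766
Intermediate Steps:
B = 18 (B = -7 + (-25 - 1*(-50)) = -7 + (-25 + 50) = -7 + 25 = 18)
B*(-89 + (-37 - 11)*(16 - 28)) = 18*(-89 + (-37 - 11)*(16 - 28)) = 18*(-89 - 48*(-12)) = 18*(-89 + 576) = 18*487 = 8766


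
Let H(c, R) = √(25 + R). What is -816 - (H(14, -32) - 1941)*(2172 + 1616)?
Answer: 7351692 - 3788*I*√7 ≈ 7.3517e+6 - 10022.0*I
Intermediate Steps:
-816 - (H(14, -32) - 1941)*(2172 + 1616) = -816 - (√(25 - 32) - 1941)*(2172 + 1616) = -816 - (√(-7) - 1941)*3788 = -816 - (I*√7 - 1941)*3788 = -816 - (-1941 + I*√7)*3788 = -816 - (-7352508 + 3788*I*√7) = -816 + (7352508 - 3788*I*√7) = 7351692 - 3788*I*√7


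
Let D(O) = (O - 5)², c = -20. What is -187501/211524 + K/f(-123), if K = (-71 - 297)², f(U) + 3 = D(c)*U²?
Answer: -4213268489/4831137652 ≈ -0.87211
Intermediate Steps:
D(O) = (-5 + O)²
f(U) = -3 + 625*U² (f(U) = -3 + (-5 - 20)²*U² = -3 + (-25)²*U² = -3 + 625*U²)
K = 135424 (K = (-368)² = 135424)
-187501/211524 + K/f(-123) = -187501/211524 + 135424/(-3 + 625*(-123)²) = -187501*1/211524 + 135424/(-3 + 625*15129) = -187501/211524 + 135424/(-3 + 9455625) = -187501/211524 + 135424/9455622 = -187501/211524 + 135424*(1/9455622) = -187501/211524 + 2944/205557 = -4213268489/4831137652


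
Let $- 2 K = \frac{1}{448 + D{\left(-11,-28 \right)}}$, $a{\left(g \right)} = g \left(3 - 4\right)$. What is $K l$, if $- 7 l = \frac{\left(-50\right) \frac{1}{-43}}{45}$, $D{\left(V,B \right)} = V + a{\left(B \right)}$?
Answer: $\frac{1}{251937} \approx 3.9692 \cdot 10^{-6}$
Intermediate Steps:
$a{\left(g \right)} = - g$ ($a{\left(g \right)} = g \left(-1\right) = - g$)
$D{\left(V,B \right)} = V - B$
$l = - \frac{10}{2709}$ ($l = - \frac{- \frac{50}{-43} \cdot \frac{1}{45}}{7} = - \frac{\left(-50\right) \left(- \frac{1}{43}\right) \frac{1}{45}}{7} = - \frac{\frac{50}{43} \cdot \frac{1}{45}}{7} = \left(- \frac{1}{7}\right) \frac{10}{387} = - \frac{10}{2709} \approx -0.0036914$)
$K = - \frac{1}{930}$ ($K = - \frac{1}{2 \left(448 - -17\right)} = - \frac{1}{2 \left(448 + \left(-11 + 28\right)\right)} = - \frac{1}{2 \left(448 + 17\right)} = - \frac{1}{2 \cdot 465} = \left(- \frac{1}{2}\right) \frac{1}{465} = - \frac{1}{930} \approx -0.0010753$)
$K l = \left(- \frac{1}{930}\right) \left(- \frac{10}{2709}\right) = \frac{1}{251937}$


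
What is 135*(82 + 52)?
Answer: 18090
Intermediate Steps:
135*(82 + 52) = 135*134 = 18090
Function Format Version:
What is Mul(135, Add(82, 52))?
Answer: 18090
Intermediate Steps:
Mul(135, Add(82, 52)) = Mul(135, 134) = 18090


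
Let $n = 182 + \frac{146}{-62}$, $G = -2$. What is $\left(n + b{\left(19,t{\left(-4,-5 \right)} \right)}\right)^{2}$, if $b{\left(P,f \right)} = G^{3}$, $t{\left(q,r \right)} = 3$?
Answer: $\frac{28313041}{961} \approx 29462.0$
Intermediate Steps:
$n = \frac{5569}{31}$ ($n = 182 + 146 \left(- \frac{1}{62}\right) = 182 - \frac{73}{31} = \frac{5569}{31} \approx 179.65$)
$b{\left(P,f \right)} = -8$ ($b{\left(P,f \right)} = \left(-2\right)^{3} = -8$)
$\left(n + b{\left(19,t{\left(-4,-5 \right)} \right)}\right)^{2} = \left(\frac{5569}{31} - 8\right)^{2} = \left(\frac{5321}{31}\right)^{2} = \frac{28313041}{961}$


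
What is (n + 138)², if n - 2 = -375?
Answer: 55225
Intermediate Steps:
n = -373 (n = 2 - 375 = -373)
(n + 138)² = (-373 + 138)² = (-235)² = 55225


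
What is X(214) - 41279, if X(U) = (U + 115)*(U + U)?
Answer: 99533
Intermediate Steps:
X(U) = 2*U*(115 + U) (X(U) = (115 + U)*(2*U) = 2*U*(115 + U))
X(214) - 41279 = 2*214*(115 + 214) - 41279 = 2*214*329 - 41279 = 140812 - 41279 = 99533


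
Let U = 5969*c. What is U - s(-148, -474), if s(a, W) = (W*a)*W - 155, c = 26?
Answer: 33407397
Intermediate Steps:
U = 155194 (U = 5969*26 = 155194)
s(a, W) = -155 + a*W² (s(a, W) = a*W² - 155 = -155 + a*W²)
U - s(-148, -474) = 155194 - (-155 - 148*(-474)²) = 155194 - (-155 - 148*224676) = 155194 - (-155 - 33252048) = 155194 - 1*(-33252203) = 155194 + 33252203 = 33407397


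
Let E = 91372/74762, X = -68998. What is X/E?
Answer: -1289607119/22843 ≈ -56455.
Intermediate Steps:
E = 45686/37381 (E = 91372*(1/74762) = 45686/37381 ≈ 1.2222)
X/E = -68998/45686/37381 = -68998*37381/45686 = -1289607119/22843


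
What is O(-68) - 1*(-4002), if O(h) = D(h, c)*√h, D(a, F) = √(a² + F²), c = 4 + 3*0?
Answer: 4002 + 8*I*√4930 ≈ 4002.0 + 561.71*I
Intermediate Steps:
c = 4 (c = 4 + 0 = 4)
D(a, F) = √(F² + a²)
O(h) = √h*√(16 + h²) (O(h) = √(4² + h²)*√h = √(16 + h²)*√h = √h*√(16 + h²))
O(-68) - 1*(-4002) = √(-68)*√(16 + (-68)²) - 1*(-4002) = (2*I*√17)*√(16 + 4624) + 4002 = (2*I*√17)*√4640 + 4002 = (2*I*√17)*(4*√290) + 4002 = 8*I*√4930 + 4002 = 4002 + 8*I*√4930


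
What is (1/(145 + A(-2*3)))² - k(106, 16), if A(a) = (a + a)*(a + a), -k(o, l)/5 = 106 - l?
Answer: 37584451/83521 ≈ 450.00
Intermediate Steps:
k(o, l) = -530 + 5*l (k(o, l) = -5*(106 - l) = -530 + 5*l)
A(a) = 4*a² (A(a) = (2*a)*(2*a) = 4*a²)
(1/(145 + A(-2*3)))² - k(106, 16) = (1/(145 + 4*(-2*3)²))² - (-530 + 5*16) = (1/(145 + 4*(-6)²))² - (-530 + 80) = (1/(145 + 4*36))² - 1*(-450) = (1/(145 + 144))² + 450 = (1/289)² + 450 = 1/83521 + 450 = 37584451/83521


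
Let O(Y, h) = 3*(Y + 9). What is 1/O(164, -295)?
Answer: 1/519 ≈ 0.0019268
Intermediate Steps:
O(Y, h) = 27 + 3*Y (O(Y, h) = 3*(9 + Y) = 27 + 3*Y)
1/O(164, -295) = 1/(27 + 3*164) = 1/(27 + 492) = 1/519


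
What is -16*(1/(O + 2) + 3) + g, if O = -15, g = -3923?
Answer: -51607/13 ≈ -3969.8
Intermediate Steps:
-16*(1/(O + 2) + 3) + g = -16*(1/(-15 + 2) + 3) - 3923 = -16*(1/(-13) + 3) - 3923 = -16*(-1/13 + 3) - 3923 = -16*38/13 - 3923 = -608/13 - 3923 = -51607/13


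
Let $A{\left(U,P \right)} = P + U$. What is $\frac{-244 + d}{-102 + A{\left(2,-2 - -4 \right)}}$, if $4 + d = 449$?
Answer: $- \frac{201}{98} \approx -2.051$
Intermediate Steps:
$d = 445$ ($d = -4 + 449 = 445$)
$\frac{-244 + d}{-102 + A{\left(2,-2 - -4 \right)}} = \frac{-244 + 445}{-102 + \left(\left(-2 - -4\right) + 2\right)} = \frac{201}{-102 + \left(\left(-2 + 4\right) + 2\right)} = \frac{201}{-102 + \left(2 + 2\right)} = \frac{201}{-102 + 4} = \frac{201}{-98} = 201 \left(- \frac{1}{98}\right) = - \frac{201}{98}$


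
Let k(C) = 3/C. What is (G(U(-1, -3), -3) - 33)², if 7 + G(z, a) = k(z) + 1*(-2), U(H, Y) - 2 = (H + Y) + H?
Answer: 1849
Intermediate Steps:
U(H, Y) = 2 + Y + 2*H (U(H, Y) = 2 + ((H + Y) + H) = 2 + (Y + 2*H) = 2 + Y + 2*H)
G(z, a) = -9 + 3/z (G(z, a) = -7 + (3/z + 1*(-2)) = -7 + (3/z - 2) = -7 + (-2 + 3/z) = -9 + 3/z)
(G(U(-1, -3), -3) - 33)² = ((-9 + 3/(2 - 3 + 2*(-1))) - 33)² = ((-9 + 3/(2 - 3 - 2)) - 33)² = ((-9 + 3/(-3)) - 33)² = ((-9 + 3*(-⅓)) - 33)² = ((-9 - 1) - 33)² = (-10 - 33)² = (-43)² = 1849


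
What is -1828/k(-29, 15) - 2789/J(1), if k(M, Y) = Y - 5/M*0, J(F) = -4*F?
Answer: 34523/60 ≈ 575.38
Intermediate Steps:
k(M, Y) = Y (k(M, Y) = Y + 0 = Y)
-1828/k(-29, 15) - 2789/J(1) = -1828/15 - 2789/((-4*1)) = -1828*1/15 - 2789/(-4) = -1828/15 - 2789*(-¼) = -1828/15 + 2789/4 = 34523/60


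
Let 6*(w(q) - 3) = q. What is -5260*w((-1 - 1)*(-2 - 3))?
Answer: -73640/3 ≈ -24547.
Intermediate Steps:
w(q) = 3 + q/6
-5260*w((-1 - 1)*(-2 - 3)) = -5260*(3 + ((-1 - 1)*(-2 - 3))/6) = -5260*(3 + (-2*(-5))/6) = -5260*(3 + (1/6)*10) = -5260*(3 + 5/3) = -5260*14/3 = -73640/3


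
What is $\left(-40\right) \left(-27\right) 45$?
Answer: $48600$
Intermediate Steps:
$\left(-40\right) \left(-27\right) 45 = 1080 \cdot 45 = 48600$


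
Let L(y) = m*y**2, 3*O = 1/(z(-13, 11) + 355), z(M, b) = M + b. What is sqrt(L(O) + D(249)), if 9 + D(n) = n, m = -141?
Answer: 643*sqrt(651)/1059 ≈ 15.492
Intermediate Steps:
D(n) = -9 + n
O = 1/1059 (O = 1/(3*((-13 + 11) + 355)) = 1/(3*(-2 + 355)) = (1/3)/353 = (1/3)*(1/353) = 1/1059 ≈ 0.00094429)
L(y) = -141*y**2
sqrt(L(O) + D(249)) = sqrt(-141*(1/1059)**2 + (-9 + 249)) = sqrt(-141*1/1121481 + 240) = sqrt(-47/373827 + 240) = sqrt(89718433/373827) = 643*sqrt(651)/1059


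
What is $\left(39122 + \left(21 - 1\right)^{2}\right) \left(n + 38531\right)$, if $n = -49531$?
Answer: $-434742000$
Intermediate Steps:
$\left(39122 + \left(21 - 1\right)^{2}\right) \left(n + 38531\right) = \left(39122 + \left(21 - 1\right)^{2}\right) \left(-49531 + 38531\right) = \left(39122 + \left(21 + \left(-33 + 32\right)\right)^{2}\right) \left(-11000\right) = \left(39122 + \left(21 - 1\right)^{2}\right) \left(-11000\right) = \left(39122 + 20^{2}\right) \left(-11000\right) = \left(39122 + 400\right) \left(-11000\right) = 39522 \left(-11000\right) = -434742000$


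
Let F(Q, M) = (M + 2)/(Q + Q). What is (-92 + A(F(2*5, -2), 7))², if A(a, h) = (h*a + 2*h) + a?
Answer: 6084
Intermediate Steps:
F(Q, M) = (2 + M)/(2*Q) (F(Q, M) = (2 + M)/((2*Q)) = (2 + M)*(1/(2*Q)) = (2 + M)/(2*Q))
A(a, h) = a + 2*h + a*h (A(a, h) = (a*h + 2*h) + a = (2*h + a*h) + a = a + 2*h + a*h)
(-92 + A(F(2*5, -2), 7))² = (-92 + ((2 - 2)/(2*((2*5))) + 2*7 + ((2 - 2)/(2*((2*5))))*7))² = (-92 + ((½)*0/10 + 14 + ((½)*0/10)*7))² = (-92 + ((½)*(⅒)*0 + 14 + ((½)*(⅒)*0)*7))² = (-92 + (0 + 14 + 0*7))² = (-92 + (0 + 14 + 0))² = (-92 + 14)² = (-78)² = 6084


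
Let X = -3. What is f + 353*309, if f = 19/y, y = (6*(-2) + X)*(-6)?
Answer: 9816949/90 ≈ 1.0908e+5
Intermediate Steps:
y = 90 (y = (6*(-2) - 3)*(-6) = (-12 - 3)*(-6) = -15*(-6) = 90)
f = 19/90 ≈ 0.21111
f + 353*309 = 19/90 + 353*309 = 19/90 + 109077 = 9816949/90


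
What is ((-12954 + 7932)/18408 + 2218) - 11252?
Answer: -27717149/3068 ≈ -9034.3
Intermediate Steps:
((-12954 + 7932)/18408 + 2218) - 11252 = (-5022*1/18408 + 2218) - 11252 = (-837/3068 + 2218) - 11252 = 6803987/3068 - 11252 = -27717149/3068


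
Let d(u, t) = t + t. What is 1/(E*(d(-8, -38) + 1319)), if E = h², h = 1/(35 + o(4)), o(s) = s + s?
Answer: 1849/1243 ≈ 1.4875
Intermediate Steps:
o(s) = 2*s
h = 1/43 (h = 1/(35 + 2*4) = 1/(35 + 8) = 1/43 ≈ 0.023256)
d(u, t) = 2*t
E = 1/1849 (E = (1/43)² = 1/1849 ≈ 0.00054083)
1/(E*(d(-8, -38) + 1319)) = 1/((2*(-38) + 1319)/1849) = 1/((-76 + 1319)/1849) = 1/((1/1849)*1243) = 1/(1243/1849) = 1849/1243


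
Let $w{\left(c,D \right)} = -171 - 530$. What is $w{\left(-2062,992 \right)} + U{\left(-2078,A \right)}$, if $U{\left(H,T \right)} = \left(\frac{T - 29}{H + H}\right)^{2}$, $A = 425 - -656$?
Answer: $- \frac{756675052}{1079521} \approx -700.94$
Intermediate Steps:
$w{\left(c,D \right)} = -701$ ($w{\left(c,D \right)} = -171 - 530 = -701$)
$A = 1081$ ($A = 425 + 656 = 1081$)
$U{\left(H,T \right)} = \frac{\left(-29 + T\right)^{2}}{4 H^{2}}$ ($U{\left(H,T \right)} = \left(\frac{-29 + T}{2 H}\right)^{2} = \frac{\left(-29 + T\right)^{2}}{4 H^{2}}$)
$w{\left(-2062,992 \right)} + U{\left(-2078,A \right)} = -701 + \frac{\left(-29 + 1081\right)^{2}}{4 \cdot 4318084} = -701 + \frac{1}{4} \cdot \frac{1}{4318084} \cdot 1052^{2} = -701 + \frac{1}{4} \cdot \frac{1}{4318084} \cdot 1106704 = -701 + \frac{69169}{1079521} = - \frac{756675052}{1079521}$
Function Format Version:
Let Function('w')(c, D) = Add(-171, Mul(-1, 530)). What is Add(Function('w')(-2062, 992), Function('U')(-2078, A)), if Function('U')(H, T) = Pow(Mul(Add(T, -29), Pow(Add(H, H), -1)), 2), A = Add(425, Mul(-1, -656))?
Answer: Rational(-756675052, 1079521) ≈ -700.94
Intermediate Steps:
Function('w')(c, D) = -701 (Function('w')(c, D) = Add(-171, -530) = -701)
A = 1081 (A = Add(425, 656) = 1081)
Function('U')(H, T) = Mul(Rational(1, 4), Pow(H, -2), Pow(Add(-29, T), 2)) (Function('U')(H, T) = Pow(Mul(Add(-29, T), Pow(Mul(2, H), -1)), 2) = Pow(Mul(Add(-29, T), Mul(Rational(1, 2), Pow(H, -1))), 2) = Pow(Mul(Rational(1, 2), Pow(H, -1), Add(-29, T)), 2) = Mul(Rational(1, 4), Pow(H, -2), Pow(Add(-29, T), 2)))
Add(Function('w')(-2062, 992), Function('U')(-2078, A)) = Add(-701, Mul(Rational(1, 4), Pow(-2078, -2), Pow(Add(-29, 1081), 2))) = Add(-701, Mul(Rational(1, 4), Rational(1, 4318084), Pow(1052, 2))) = Add(-701, Mul(Rational(1, 4), Rational(1, 4318084), 1106704)) = Add(-701, Rational(69169, 1079521)) = Rational(-756675052, 1079521)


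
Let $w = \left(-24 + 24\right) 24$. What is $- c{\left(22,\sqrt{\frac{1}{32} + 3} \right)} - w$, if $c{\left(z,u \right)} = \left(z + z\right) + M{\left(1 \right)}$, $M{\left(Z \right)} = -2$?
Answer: $-42$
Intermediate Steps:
$c{\left(z,u \right)} = -2 + 2 z$ ($c{\left(z,u \right)} = \left(z + z\right) - 2 = 2 z - 2 = -2 + 2 z$)
$w = 0$ ($w = 0 \cdot 24 = 0$)
$- c{\left(22,\sqrt{\frac{1}{32} + 3} \right)} - w = - (-2 + 2 \cdot 22) - 0 = - (-2 + 44) + 0 = \left(-1\right) 42 + 0 = -42 + 0 = -42$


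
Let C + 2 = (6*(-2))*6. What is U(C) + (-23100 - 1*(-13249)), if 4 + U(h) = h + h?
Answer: -10003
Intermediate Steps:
C = -74 (C = -2 + (6*(-2))*6 = -2 - 12*6 = -2 - 72 = -74)
U(h) = -4 + 2*h (U(h) = -4 + (h + h) = -4 + 2*h)
U(C) + (-23100 - 1*(-13249)) = (-4 + 2*(-74)) + (-23100 - 1*(-13249)) = (-4 - 148) + (-23100 + 13249) = -152 - 9851 = -10003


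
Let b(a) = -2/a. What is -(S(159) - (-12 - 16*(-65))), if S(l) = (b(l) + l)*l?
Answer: -24251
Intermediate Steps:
S(l) = l*(l - 2/l) (S(l) = (-2/l + l)*l = (l - 2/l)*l = l*(l - 2/l))
-(S(159) - (-12 - 16*(-65))) = -((-2 + 159**2) - (-12 - 16*(-65))) = -((-2 + 25281) - (-12 + 1040)) = -(25279 - 1*1028) = -(25279 - 1028) = -1*24251 = -24251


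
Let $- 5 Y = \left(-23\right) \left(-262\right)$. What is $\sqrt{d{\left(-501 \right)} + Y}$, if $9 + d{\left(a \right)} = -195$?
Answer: $\frac{i \sqrt{35230}}{5} \approx 37.539 i$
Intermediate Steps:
$Y = - \frac{6026}{5}$ ($Y = - \frac{\left(-23\right) \left(-262\right)}{5} = \left(- \frac{1}{5}\right) 6026 = - \frac{6026}{5} \approx -1205.2$)
$d{\left(a \right)} = -204$ ($d{\left(a \right)} = -9 - 195 = -204$)
$\sqrt{d{\left(-501 \right)} + Y} = \sqrt{-204 - \frac{6026}{5}} = \sqrt{- \frac{7046}{5}} = \frac{i \sqrt{35230}}{5}$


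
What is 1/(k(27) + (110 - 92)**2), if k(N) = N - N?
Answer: 1/324 ≈ 0.0030864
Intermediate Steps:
k(N) = 0
1/(k(27) + (110 - 92)**2) = 1/(0 + (110 - 92)**2) = 1/(0 + 18**2) = 1/(0 + 324) = 1/324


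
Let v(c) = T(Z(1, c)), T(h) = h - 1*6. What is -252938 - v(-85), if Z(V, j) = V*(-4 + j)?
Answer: -252843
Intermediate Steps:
T(h) = -6 + h (T(h) = h - 6 = -6 + h)
v(c) = -10 + c (v(c) = -6 + 1*(-4 + c) = -6 + (-4 + c) = -10 + c)
-252938 - v(-85) = -252938 - (-10 - 85) = -252938 - 1*(-95) = -252938 + 95 = -252843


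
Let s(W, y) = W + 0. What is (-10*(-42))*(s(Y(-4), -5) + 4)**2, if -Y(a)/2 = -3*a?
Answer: 168000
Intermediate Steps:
Y(a) = 6*a (Y(a) = -(-6)*a = 6*a)
s(W, y) = W
(-10*(-42))*(s(Y(-4), -5) + 4)**2 = (-10*(-42))*(6*(-4) + 4)**2 = 420*(-24 + 4)**2 = 420*(-20)**2 = 420*400 = 168000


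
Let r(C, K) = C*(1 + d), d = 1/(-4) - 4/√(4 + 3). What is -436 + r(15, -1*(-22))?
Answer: -1699/4 - 60*√7/7 ≈ -447.43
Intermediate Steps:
d = -¼ - 4*√7/7 (d = 1*(-¼) - 4*√7/7 = -¼ - 4*√7/7 ≈ -1.7619)
r(C, K) = C*(¾ - 4*√7/7) (r(C, K) = C*(1 + (-¼ - 4*√7/7)) = C*(¾ - 4*√7/7))
-436 + r(15, -1*(-22)) = -436 + (1/28)*15*(21 - 16*√7) = -436 + (45/4 - 60*√7/7) = -1699/4 - 60*√7/7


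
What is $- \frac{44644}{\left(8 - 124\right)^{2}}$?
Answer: $- \frac{11161}{3364} \approx -3.3178$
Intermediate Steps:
$- \frac{44644}{\left(8 - 124\right)^{2}} = - \frac{44644}{\left(-116\right)^{2}} = - \frac{44644}{13456} = \left(-44644\right) \frac{1}{13456} = - \frac{11161}{3364}$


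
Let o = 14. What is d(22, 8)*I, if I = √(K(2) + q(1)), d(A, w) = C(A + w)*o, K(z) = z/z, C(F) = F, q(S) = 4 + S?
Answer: 420*√6 ≈ 1028.8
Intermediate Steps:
K(z) = 1
d(A, w) = 14*A + 14*w (d(A, w) = (A + w)*14 = 14*A + 14*w)
I = √6 (I = √(1 + (4 + 1)) = √(1 + 5) = √6 ≈ 2.4495)
d(22, 8)*I = (14*22 + 14*8)*√6 = (308 + 112)*√6 = 420*√6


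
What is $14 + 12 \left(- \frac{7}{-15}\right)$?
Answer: $\frac{98}{5} \approx 19.6$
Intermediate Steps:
$14 + 12 \left(- \frac{7}{-15}\right) = 14 + 12 \left(\left(-7\right) \left(- \frac{1}{15}\right)\right) = 14 + 12 \cdot \frac{7}{15} = 14 + \frac{28}{5} = \frac{98}{5}$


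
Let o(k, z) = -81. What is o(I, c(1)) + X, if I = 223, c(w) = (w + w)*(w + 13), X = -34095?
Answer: -34176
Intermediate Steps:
c(w) = 2*w*(13 + w) (c(w) = (2*w)*(13 + w) = 2*w*(13 + w))
o(I, c(1)) + X = -81 - 34095 = -34176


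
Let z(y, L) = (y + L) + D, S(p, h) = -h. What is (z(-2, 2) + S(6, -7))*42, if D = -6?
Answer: 42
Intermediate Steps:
z(y, L) = -6 + L + y (z(y, L) = (y + L) - 6 = (L + y) - 6 = -6 + L + y)
(z(-2, 2) + S(6, -7))*42 = ((-6 + 2 - 2) - 1*(-7))*42 = (-6 + 7)*42 = 1*42 = 42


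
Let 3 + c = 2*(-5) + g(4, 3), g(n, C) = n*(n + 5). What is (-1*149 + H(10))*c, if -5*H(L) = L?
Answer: -3473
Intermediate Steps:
H(L) = -L/5
g(n, C) = n*(5 + n)
c = 23 (c = -3 + (2*(-5) + 4*(5 + 4)) = -3 + (-10 + 4*9) = -3 + (-10 + 36) = -3 + 26 = 23)
(-1*149 + H(10))*c = (-1*149 - ⅕*10)*23 = (-149 - 2)*23 = -151*23 = -3473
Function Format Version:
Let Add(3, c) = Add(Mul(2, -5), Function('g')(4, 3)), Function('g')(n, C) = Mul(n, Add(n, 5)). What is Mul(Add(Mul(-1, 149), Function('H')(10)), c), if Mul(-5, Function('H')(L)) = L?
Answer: -3473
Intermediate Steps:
Function('H')(L) = Mul(Rational(-1, 5), L)
Function('g')(n, C) = Mul(n, Add(5, n))
c = 23 (c = Add(-3, Add(Mul(2, -5), Mul(4, Add(5, 4)))) = Add(-3, Add(-10, Mul(4, 9))) = Add(-3, Add(-10, 36)) = Add(-3, 26) = 23)
Mul(Add(Mul(-1, 149), Function('H')(10)), c) = Mul(Add(Mul(-1, 149), Mul(Rational(-1, 5), 10)), 23) = Mul(Add(-149, -2), 23) = Mul(-151, 23) = -3473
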